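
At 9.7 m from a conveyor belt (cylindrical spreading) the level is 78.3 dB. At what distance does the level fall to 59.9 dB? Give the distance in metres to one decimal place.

Line-source spreading drops the level by 10·log₁₀(r₂/r₁); inverting, r₂/r₁ = 10^(ΔL/10).
r₂ = 9.7·10^((78.3−59.9)/10) = 9.7·10^(18.4/10) = 671.08 m.

671.1 m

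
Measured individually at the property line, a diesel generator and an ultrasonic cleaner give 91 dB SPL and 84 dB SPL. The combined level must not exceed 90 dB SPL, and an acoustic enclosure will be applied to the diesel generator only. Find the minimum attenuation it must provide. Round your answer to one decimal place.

Everything except the diesel generator sums to 10^(84/10) = 2.512e+08 in linear terms, 84.00 dB SPL.
The limit corresponds to 10^(90/10) = 1.000e+09; subtracting the fixed part leaves 7.488e+08 for the diesel generator, i.e. 88.74 dB SPL.
So the diesel generator must be reduced from 91 to 88.74 dB SPL: IL = 2.26 dB.

2.3 dB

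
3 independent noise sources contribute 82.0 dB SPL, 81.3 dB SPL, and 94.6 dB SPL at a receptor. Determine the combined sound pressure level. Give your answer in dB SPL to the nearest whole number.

95 dB SPL

For uncorrelated sources the intensities add, so convert each level to linear form, sum, and take 10·log₁₀ of the total.
Σ 10^(L/10) = 10^(82.0/10) + 10^(81.3/10) + 10^(94.6/10) = 3.177e+09.
L_total = 10·log₁₀(3.177e+09) = 95.02 dB SPL.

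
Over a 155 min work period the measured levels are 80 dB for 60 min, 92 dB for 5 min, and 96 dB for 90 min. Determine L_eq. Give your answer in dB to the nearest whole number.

L_eq = 10·log₁₀[(1/T)·Σ tᵢ·10^(Lᵢ/10)] with T = 155 min.
Σ tᵢ·10^(Lᵢ/10) = 60·10^(80/10) + 5·10^(92/10) + 90·10^(96/10) = 3.722e+11.
L_eq = 10·log₁₀(3.722e+11/155) = 93.80 dB.

94 dB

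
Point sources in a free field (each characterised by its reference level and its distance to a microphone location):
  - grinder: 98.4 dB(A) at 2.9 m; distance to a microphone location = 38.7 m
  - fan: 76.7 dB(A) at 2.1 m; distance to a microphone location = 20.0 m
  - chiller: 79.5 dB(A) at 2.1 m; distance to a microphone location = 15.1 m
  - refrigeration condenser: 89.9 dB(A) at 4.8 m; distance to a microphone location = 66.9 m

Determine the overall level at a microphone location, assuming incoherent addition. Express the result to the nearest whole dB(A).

First find each source's level at the receiver (point-source: −20·log₁₀(r/r_ref)), then combine on an intensity basis.
grinder: 98.4 − 20·log₁₀(38.7/2.9) = 98.4 − 22.51 = 75.89 dB(A).
fan: 76.7 − 20·log₁₀(20.0/2.1) = 76.7 − 19.58 = 57.12 dB(A).
chiller: 79.5 − 20·log₁₀(15.1/2.1) = 79.5 − 17.14 = 62.36 dB(A).
refrigeration condenser: 89.9 − 20·log₁₀(66.9/4.8) = 89.9 − 22.88 = 67.02 dB(A).
Σ 10^(L/10) = 4.612e+07 → L_total = 10·log₁₀(4.612e+07) = 76.64 dB(A).

77 dB(A)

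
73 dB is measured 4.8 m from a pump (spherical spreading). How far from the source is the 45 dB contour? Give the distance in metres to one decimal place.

Point-source spreading drops the level by 20·log₁₀(r₂/r₁); inverting, r₂/r₁ = 10^(ΔL/20).
r₂ = 4.8·10^((73−45)/20) = 4.8·10^(28.0/20) = 120.57 m.

120.6 m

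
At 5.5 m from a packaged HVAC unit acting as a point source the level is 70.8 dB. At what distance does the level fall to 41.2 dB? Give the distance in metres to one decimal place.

166.1 m

For a point source L₁ − L₂ = 20·log₁₀(r₂/r₁), so r₂ = r₁·10^((L₁−L₂)/20).
r₂ = 5.5·10^((70.8−41.2)/20) = 5.5·10^(29.6/20) = 166.10 m.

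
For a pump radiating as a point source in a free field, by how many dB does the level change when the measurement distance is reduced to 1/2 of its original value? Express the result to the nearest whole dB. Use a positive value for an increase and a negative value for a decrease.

+6 dB

A point source loses 6 dB per doubling of distance; generally ΔL = −20·log₁₀(r₂/r₁).
ΔL = −20·log₁₀(0.5) = +6.02 dB.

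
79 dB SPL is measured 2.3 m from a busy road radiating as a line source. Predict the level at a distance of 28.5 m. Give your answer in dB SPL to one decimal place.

Line-source attenuation: ΔL = 10·log₁₀(r₂/r₁) = 10·log₁₀(28.5/2.3) = 10.931 dB.
L₂ = 79 − 10·log₁₀(28.5/2.3) = 79 − 10.931 = 68.07 dB SPL.

68.1 dB SPL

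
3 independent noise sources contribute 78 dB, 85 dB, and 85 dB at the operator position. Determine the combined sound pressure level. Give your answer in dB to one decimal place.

Incoherent sources combine by intensity addition: L_total = 10·log₁₀(Σ 10^(L_i/10)).
Σ 10^(L/10) = 10^(78/10) + 10^(85/10) + 10^(85/10) = 6.956e+08.
L_total = 10·log₁₀(6.956e+08) = 88.42 dB.

88.4 dB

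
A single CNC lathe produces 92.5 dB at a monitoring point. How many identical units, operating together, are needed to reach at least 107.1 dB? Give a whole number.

29

N identical sources give L₁ + 10·log₁₀ N, so require 10·log₁₀ N ≥ 107.1 − 92.5 = 14.6 dB.
N ≥ 10^(14.6/10) = 28.840, so N = 29.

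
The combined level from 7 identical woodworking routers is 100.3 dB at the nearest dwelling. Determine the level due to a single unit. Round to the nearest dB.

Dividing the total intensity by 7 lowers the level by 10·log₁₀ 7 = 8.451 dB: L₁ = 100.3 − 8.451.

92 dB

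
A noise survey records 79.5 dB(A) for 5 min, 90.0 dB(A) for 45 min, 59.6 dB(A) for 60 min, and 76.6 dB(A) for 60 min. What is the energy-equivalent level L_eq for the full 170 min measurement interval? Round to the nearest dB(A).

85 dB(A)

Weight each interval's intensity by its duration and average over T = 170 min:
Σ tᵢ·10^(Lᵢ/10) = 5·10^(79.5/10) + 45·10^(90.0/10) + 60·10^(59.6/10) + 60·10^(76.6/10) = 4.824e+10.
L_eq = 10·log₁₀(4.824e+10/170) = 84.53 dB(A).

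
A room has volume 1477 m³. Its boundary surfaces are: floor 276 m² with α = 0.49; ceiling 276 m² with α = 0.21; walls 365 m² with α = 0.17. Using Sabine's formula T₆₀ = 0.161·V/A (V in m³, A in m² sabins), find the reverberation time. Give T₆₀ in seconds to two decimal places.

0.93 s

Summing Sᵢαᵢ: 276·0.49 + 276·0.21 + 365·0.17 = 255.25 m².
T₆₀ = 0.161·V/A = 0.161·1477/255.25 = 0.932 s.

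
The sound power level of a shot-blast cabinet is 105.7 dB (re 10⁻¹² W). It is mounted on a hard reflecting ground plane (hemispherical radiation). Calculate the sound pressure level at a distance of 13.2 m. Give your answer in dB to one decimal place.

75.3 dB

The power spreads over a hemisphere of area 2π·r², so L_p = L_w − 10·log₁₀(2π·r²).
2π·r² = 1095 m², 10·log₁₀ of that is 30.393 dB.
L_p = 105.7 − 30.393 = 75.31 dB.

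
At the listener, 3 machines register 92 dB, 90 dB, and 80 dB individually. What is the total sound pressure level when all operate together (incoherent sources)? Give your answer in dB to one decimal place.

Incoherent sources combine by intensity addition: L_total = 10·log₁₀(Σ 10^(L_i/10)).
Σ 10^(L/10) = 10^(92/10) + 10^(90/10) + 10^(80/10) = 2.685e+09.
L_total = 10·log₁₀(2.685e+09) = 94.29 dB.

94.3 dB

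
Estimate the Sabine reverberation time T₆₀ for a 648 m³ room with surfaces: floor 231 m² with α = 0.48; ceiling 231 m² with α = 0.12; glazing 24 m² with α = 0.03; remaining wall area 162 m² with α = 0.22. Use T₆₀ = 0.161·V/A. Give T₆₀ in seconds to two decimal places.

0.60 s

Summing Sᵢαᵢ: 231·0.48 + 231·0.12 + 24·0.03 + 162·0.22 = 174.96 m².
T₆₀ = 0.161 × 648 / 174.96 = 0.596 s.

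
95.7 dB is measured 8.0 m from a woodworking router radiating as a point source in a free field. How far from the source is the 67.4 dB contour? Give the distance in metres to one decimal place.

208.0 m

For a point source L₁ − L₂ = 20·log₁₀(r₂/r₁), so r₂ = r₁·10^((L₁−L₂)/20).
r₂ = 8.0·10^((95.7−67.4)/20) = 8.0·10^(28.3/20) = 208.01 m.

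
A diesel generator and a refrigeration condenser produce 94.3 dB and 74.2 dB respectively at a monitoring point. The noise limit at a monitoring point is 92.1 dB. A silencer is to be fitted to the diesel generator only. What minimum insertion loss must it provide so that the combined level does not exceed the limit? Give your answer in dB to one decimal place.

Fixed contribution from the other source: Σ 10^(L/10) = 10^(74.2/10) = 2.630e+07 (74.20 dB).
The limit corresponds to 10^(92.1/10) = 1.622e+09; subtracting the fixed part leaves 1.596e+09 for the diesel generator, i.e. 92.03 dB.
So the diesel generator must be reduced from 94.3 to 92.03 dB: IL = 2.27 dB.

2.3 dB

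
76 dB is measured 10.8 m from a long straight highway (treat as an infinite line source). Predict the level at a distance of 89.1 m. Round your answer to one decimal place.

66.8 dB

Cylindrical spreading from a line source gives a 10·log₁₀(r₂/r₁) drop.
L₂ = 76 − 10·log₁₀(89.1/10.8) = 76 − 9.165 = 66.84 dB.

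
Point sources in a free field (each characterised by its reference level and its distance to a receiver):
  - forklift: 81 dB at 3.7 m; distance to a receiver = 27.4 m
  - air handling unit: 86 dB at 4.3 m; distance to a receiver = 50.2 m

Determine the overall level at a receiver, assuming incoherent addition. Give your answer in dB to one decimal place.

67.2 dB

Apply inverse-square spreading to bring every level to the receiver, then sum 10^(L/10).
forklift: 81 − 20·log₁₀(27.4/3.7) = 81 − 17.39 = 63.61 dB.
air handling unit: 86 − 20·log₁₀(50.2/4.3) = 86 − 21.34 = 64.66 dB.
Σ 10^(L/10) = 5.217e+06 → L_total = 10·log₁₀(5.217e+06) = 67.17 dB.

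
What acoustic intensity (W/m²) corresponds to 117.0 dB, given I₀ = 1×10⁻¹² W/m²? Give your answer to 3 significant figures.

0.501 W/m²

I = I₀·10^(L/10) = 10⁻¹² × 10^(117.0/10) = 10^(-0.300).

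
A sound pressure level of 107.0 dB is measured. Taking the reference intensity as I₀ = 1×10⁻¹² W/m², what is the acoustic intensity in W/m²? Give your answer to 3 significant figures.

0.0501 W/m²

I/I₀ = 10^(107.0/10) = 5.012e+10, so I = 5.012e+10 × 10⁻¹² W/m².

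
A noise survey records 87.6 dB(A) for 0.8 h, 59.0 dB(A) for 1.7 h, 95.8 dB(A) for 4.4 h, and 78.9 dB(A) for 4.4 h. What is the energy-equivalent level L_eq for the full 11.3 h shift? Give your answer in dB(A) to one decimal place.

The energy average is taken in the linear domain: L_eq = 10·log₁₀[(Σ tᵢ·10^(Lᵢ/10))/T], T = 11.3 h.
Σ tᵢ·10^(Lᵢ/10) = 0.8·10^(87.6/10) + 1.7·10^(59.0/10) + 4.4·10^(95.8/10) + 4.4·10^(78.9/10) = 1.753e+10.
L_eq = 10·log₁₀(1.753e+10/11.3) = 91.91 dB(A).

91.9 dB(A)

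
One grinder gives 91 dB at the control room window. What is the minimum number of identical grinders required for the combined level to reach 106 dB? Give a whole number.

32

Need L₁ + 10·log₁₀ N ≥ 106, i.e. log₁₀ N ≥ 1.50.
N ≥ 10^(15.0/10) = 31.623, so N = 32.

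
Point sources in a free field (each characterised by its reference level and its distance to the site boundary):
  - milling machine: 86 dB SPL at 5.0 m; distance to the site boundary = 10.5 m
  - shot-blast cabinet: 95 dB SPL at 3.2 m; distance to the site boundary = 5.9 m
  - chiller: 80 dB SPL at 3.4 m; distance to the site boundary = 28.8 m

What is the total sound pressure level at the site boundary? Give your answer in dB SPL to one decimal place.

90.1 dB SPL

Apply inverse-square spreading to bring every level to the receiver, then sum 10^(L/10).
milling machine: 86 − 20·log₁₀(10.5/5.0) = 86 − 6.44 = 79.56 dB SPL.
shot-blast cabinet: 95 − 20·log₁₀(5.9/3.2) = 95 − 5.31 = 89.69 dB SPL.
chiller: 80 − 20·log₁₀(28.8/3.4) = 80 − 18.56 = 61.44 dB SPL.
Σ 10^(L/10) = 1.022e+09 → L_total = 10·log₁₀(1.022e+09) = 90.09 dB SPL.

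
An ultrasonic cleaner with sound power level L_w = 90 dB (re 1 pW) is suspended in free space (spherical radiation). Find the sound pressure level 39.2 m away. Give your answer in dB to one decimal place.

The power spreads over a sphere of area 4π·r², so L_p = L_w − 10·log₁₀(4π·r²).
4π·r² = 1.931e+04 m², 10·log₁₀ of that is 42.858 dB.
L_p = 90 − 42.858 = 47.14 dB.

47.1 dB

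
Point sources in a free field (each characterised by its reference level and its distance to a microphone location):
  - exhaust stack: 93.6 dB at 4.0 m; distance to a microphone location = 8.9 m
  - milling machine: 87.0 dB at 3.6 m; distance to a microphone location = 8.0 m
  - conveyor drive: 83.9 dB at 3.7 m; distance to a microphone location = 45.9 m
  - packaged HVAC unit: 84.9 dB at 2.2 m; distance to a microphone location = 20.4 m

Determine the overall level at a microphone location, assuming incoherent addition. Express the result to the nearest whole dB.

First find each source's level at the receiver (point-source: −20·log₁₀(r/r_ref)), then combine on an intensity basis.
exhaust stack: 93.6 − 20·log₁₀(8.9/4.0) = 93.6 − 6.95 = 86.65 dB.
milling machine: 87.0 − 20·log₁₀(8.0/3.6) = 87.0 − 6.94 = 80.06 dB.
conveyor drive: 83.9 − 20·log₁₀(45.9/3.7) = 83.9 − 21.87 = 62.03 dB.
packaged HVAC unit: 84.9 − 20·log₁₀(20.4/2.2) = 84.9 − 19.34 = 65.56 dB.
Σ 10^(L/10) = 5.694e+08 → L_total = 10·log₁₀(5.694e+08) = 87.55 dB.

88 dB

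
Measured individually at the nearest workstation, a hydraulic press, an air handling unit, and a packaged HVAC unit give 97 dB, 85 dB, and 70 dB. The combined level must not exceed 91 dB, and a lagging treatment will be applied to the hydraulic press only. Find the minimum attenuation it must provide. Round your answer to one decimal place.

Fixed contribution from the other sources: Σ 10^(L/10) = 10^(85/10) + 10^(70/10) = 3.262e+08 (85.14 dB).
To meet 91 dB overall, the treated hydraulic press may contribute at most 10^(91/10) − 3.262e+08 = 9.327e+08, i.e. 89.70 dB.
Required insertion loss = 97 − 89.70 = 7.30 dB.

7.3 dB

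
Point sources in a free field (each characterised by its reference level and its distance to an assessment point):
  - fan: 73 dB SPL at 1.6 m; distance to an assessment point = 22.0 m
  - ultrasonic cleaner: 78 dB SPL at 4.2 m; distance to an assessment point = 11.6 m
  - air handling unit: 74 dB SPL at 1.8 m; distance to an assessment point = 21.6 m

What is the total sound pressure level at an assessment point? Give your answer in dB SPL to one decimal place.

69.3 dB SPL

First find each source's level at the receiver (point-source: −20·log₁₀(r/r_ref)), then combine on an intensity basis.
fan: 73 − 20·log₁₀(22.0/1.6) = 73 − 22.77 = 50.23 dB SPL.
ultrasonic cleaner: 78 − 20·log₁₀(11.6/4.2) = 78 − 8.82 = 69.18 dB SPL.
air handling unit: 74 − 20·log₁₀(21.6/1.8) = 74 − 21.58 = 52.42 dB SPL.
Σ 10^(L/10) = 8.551e+06 → L_total = 10·log₁₀(8.551e+06) = 69.32 dB SPL.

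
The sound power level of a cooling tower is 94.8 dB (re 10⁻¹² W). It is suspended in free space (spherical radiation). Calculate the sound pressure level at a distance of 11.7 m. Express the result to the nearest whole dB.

L_p = L_w − 10·log₁₀(4π·r²) with r = 11.7 m.
4π·r² = 1720 m², 10·log₁₀ of that is 32.356 dB.
L_p = 94.8 − 32.356 = 62.44 dB.

62 dB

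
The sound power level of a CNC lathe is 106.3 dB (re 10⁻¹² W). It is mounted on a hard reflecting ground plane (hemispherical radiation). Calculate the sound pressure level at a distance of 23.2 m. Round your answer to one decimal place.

71.0 dB

Free-field hemispherical radiation: L_p = L_w − 10·log₁₀(2π·r²), r = 23.2 m.
2π·r² = 3382 m², 10·log₁₀ of that is 35.292 dB.
L_p = 106.3 − 35.292 = 71.01 dB.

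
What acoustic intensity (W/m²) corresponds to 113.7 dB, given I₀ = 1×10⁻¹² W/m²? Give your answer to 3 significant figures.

L = 10·log₁₀(I/I₀) ⇒ I = I₀·10^(L/10) = 10⁻¹² × 10^11.37.

0.234 W/m²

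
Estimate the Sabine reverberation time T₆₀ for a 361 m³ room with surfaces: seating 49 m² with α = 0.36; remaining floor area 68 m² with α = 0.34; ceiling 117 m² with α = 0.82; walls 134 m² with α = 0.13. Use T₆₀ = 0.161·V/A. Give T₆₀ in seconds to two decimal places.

A = Σ Sᵢαᵢ = 49·0.36 + 68·0.34 + 117·0.82 + 134·0.13 = 154.12 m².
T₆₀ = 0.161 × 361 / 154.12 = 0.377 s.

0.38 s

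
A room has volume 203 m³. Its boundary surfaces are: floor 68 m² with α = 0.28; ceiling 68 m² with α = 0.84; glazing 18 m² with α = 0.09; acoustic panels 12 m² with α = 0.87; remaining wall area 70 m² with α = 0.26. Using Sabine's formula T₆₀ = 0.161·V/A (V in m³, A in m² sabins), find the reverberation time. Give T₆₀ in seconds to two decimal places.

A = Σ Sᵢαᵢ = 68·0.28 + 68·0.84 + 18·0.09 + 12·0.87 + 70·0.26 = 106.42 m².
T₆₀ = 0.161·V/A = 0.161·203/106.42 = 0.307 s.

0.31 s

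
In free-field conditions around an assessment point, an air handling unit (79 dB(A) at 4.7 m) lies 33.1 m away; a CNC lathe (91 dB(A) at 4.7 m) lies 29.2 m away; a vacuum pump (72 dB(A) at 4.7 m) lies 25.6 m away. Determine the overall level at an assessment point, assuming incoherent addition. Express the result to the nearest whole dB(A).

75 dB(A)

First find each source's level at the receiver (point-source: −20·log₁₀(r/r_ref)), then combine on an intensity basis.
air handling unit: 79 − 20·log₁₀(33.1/4.7) = 79 − 16.95 = 62.05 dB(A).
CNC lathe: 91 − 20·log₁₀(29.2/4.7) = 91 − 15.87 = 75.13 dB(A).
vacuum pump: 72 − 20·log₁₀(25.6/4.7) = 72 − 14.72 = 57.28 dB(A).
Σ 10^(L/10) = 3.475e+07 → L_total = 10·log₁₀(3.475e+07) = 75.41 dB(A).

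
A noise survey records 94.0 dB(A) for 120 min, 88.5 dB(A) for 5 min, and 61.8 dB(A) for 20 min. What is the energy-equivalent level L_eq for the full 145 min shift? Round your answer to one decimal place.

L_eq = 10·log₁₀[(1/T)·Σ tᵢ·10^(Lᵢ/10)] with T = 145 min.
Σ tᵢ·10^(Lᵢ/10) = 120·10^(94.0/10) + 5·10^(88.5/10) + 20·10^(61.8/10) = 3.050e+11.
L_eq = 10·log₁₀(3.050e+11/145) = 93.23 dB(A).

93.2 dB(A)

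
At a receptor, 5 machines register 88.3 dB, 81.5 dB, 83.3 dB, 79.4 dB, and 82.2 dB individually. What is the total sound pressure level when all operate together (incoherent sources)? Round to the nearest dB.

91 dB

For uncorrelated sources the intensities add, so convert each level to linear form, sum, and take 10·log₁₀ of the total.
Σ 10^(L/10) = 10^(88.3/10) + 10^(81.5/10) + 10^(83.3/10) + 10^(79.4/10) + 10^(82.2/10) = 1.284e+09.
L_total = 10·log₁₀(1.284e+09) = 91.09 dB.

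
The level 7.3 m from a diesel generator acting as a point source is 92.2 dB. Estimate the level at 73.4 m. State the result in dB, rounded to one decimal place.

Spherical spreading from a point source gives a 20·log₁₀(r₂/r₁) drop.
L₂ = 92.2 − 20·log₁₀(73.4/7.3) = 92.2 − 20.047 = 72.15 dB.

72.2 dB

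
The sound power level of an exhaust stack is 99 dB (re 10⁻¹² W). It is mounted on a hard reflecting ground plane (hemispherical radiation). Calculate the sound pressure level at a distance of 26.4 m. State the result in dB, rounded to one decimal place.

62.6 dB

The power spreads over a hemisphere of area 2π·r², so L_p = L_w − 10·log₁₀(2π·r²).
2π·r² = 4379 m², 10·log₁₀ of that is 36.414 dB.
L_p = 99 − 36.414 = 62.59 dB.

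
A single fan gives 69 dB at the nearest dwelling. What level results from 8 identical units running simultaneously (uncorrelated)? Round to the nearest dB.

78 dB

N identical incoherent sources raise the level by 10·log₁₀ N.
L_total = 69 + 10·log₁₀(8) = 69 + 9.031 = 78.03 dB.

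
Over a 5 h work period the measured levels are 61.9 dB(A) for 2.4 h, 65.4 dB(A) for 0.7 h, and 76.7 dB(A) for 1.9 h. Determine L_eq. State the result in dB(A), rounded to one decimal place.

L_eq = 10·log₁₀[(1/T)·Σ tᵢ·10^(Lᵢ/10)] with T = 5 h.
Σ tᵢ·10^(Lᵢ/10) = 2.4·10^(61.9/10) + 0.7·10^(65.4/10) + 1.9·10^(76.7/10) = 9.501e+07.
L_eq = 10·log₁₀(9.501e+07/5) = 72.79 dB(A).

72.8 dB(A)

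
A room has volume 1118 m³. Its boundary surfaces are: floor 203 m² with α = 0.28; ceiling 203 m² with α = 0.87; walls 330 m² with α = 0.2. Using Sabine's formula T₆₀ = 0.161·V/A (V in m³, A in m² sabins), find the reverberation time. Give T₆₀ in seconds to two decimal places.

0.60 s

Total absorption A = 203·0.28 + 203·0.87 + 330·0.2 = 299.45 m² sabins.
T₆₀ = 0.161·V/A = 0.161·1118/299.45 = 0.601 s.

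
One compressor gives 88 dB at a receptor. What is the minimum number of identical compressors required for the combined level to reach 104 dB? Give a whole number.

40

Need L₁ + 10·log₁₀ N ≥ 104, i.e. log₁₀ N ≥ 1.60.
N ≥ 10^(16.0/10) = 39.811, so N = 40.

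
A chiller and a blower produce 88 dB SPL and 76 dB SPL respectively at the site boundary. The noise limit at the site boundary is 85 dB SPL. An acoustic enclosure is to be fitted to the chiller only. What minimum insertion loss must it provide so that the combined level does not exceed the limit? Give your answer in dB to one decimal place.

Everything except the chiller sums to 10^(76/10) = 3.981e+07 in linear terms, 76.00 dB SPL.
The limit corresponds to 10^(85/10) = 3.162e+08; subtracting the fixed part leaves 2.764e+08 for the chiller, i.e. 84.42 dB SPL.
So the chiller must be reduced from 88 to 84.42 dB SPL: IL = 3.58 dB.

3.6 dB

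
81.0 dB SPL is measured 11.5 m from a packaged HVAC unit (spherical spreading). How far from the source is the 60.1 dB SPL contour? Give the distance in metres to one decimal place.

127.6 m

The 20.9 dB drop corresponds to a distance ratio of 10^(20.9/20) for a point source.
r₂ = 11.5·10^((81.0−60.1)/20) = 11.5·10^(20.9/20) = 127.56 m.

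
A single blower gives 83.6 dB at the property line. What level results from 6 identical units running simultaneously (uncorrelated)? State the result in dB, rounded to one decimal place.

L_total = L₁ + 10·log₁₀ N for N identical incoherent sources.
L_total = 83.6 + 10·log₁₀(6) = 83.6 + 7.782 = 91.38 dB.

91.4 dB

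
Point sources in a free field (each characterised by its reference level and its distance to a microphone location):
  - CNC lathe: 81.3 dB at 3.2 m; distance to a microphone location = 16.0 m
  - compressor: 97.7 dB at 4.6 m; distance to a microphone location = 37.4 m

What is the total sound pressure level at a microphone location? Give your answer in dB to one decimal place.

Propagate each source to the receiver with L = L_ref − 20·log₁₀(r/r_ref), then add intensities.
CNC lathe: 81.3 − 20·log₁₀(16.0/3.2) = 81.3 − 13.98 = 67.32 dB.
compressor: 97.7 − 20·log₁₀(37.4/4.6) = 97.7 − 18.20 = 79.50 dB.
Σ 10^(L/10) = 9.447e+07 → L_total = 10·log₁₀(9.447e+07) = 79.75 dB.

79.8 dB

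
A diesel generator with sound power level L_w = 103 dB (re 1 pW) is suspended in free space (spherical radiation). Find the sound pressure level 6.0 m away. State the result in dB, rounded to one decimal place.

76.4 dB

The power spreads over a sphere of area 4π·r², so L_p = L_w − 10·log₁₀(4π·r²).
4π·r² = 452.4 m², 10·log₁₀ of that is 26.555 dB.
L_p = 103 − 26.555 = 76.44 dB.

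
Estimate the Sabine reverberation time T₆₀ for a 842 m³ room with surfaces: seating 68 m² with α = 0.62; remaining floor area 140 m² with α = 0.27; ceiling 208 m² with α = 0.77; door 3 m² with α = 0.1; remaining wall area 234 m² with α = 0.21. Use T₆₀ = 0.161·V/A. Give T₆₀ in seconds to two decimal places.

Summing Sᵢαᵢ: 68·0.62 + 140·0.27 + 208·0.77 + 3·0.1 + 234·0.21 = 289.56 m².
T₆₀ = 0.161 × 842 / 289.56 = 0.468 s.

0.47 s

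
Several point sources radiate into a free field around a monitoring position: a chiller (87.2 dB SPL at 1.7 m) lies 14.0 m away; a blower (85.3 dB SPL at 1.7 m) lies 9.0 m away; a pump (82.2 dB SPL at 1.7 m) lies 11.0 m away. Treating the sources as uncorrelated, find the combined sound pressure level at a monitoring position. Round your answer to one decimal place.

73.8 dB SPL

First find each source's level at the receiver (point-source: −20·log₁₀(r/r_ref)), then combine on an intensity basis.
chiller: 87.2 − 20·log₁₀(14.0/1.7) = 87.2 − 18.31 = 68.89 dB SPL.
blower: 85.3 − 20·log₁₀(9.0/1.7) = 85.3 − 14.48 = 70.82 dB SPL.
pump: 82.2 − 20·log₁₀(11.0/1.7) = 82.2 − 16.22 = 65.98 dB SPL.
Σ 10^(L/10) = 2.379e+07 → L_total = 10·log₁₀(2.379e+07) = 73.76 dB SPL.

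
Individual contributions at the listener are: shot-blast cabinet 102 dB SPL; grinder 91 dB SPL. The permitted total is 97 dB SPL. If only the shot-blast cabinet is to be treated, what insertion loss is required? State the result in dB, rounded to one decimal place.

The untreated sources together contribute 10^(91/10) = 1.259e+09, i.e. 91.00 dB SPL.
The limit corresponds to 10^(97/10) = 5.012e+09; subtracting the fixed part leaves 3.753e+09 for the shot-blast cabinet, i.e. 95.74 dB SPL.
Required insertion loss = 102 − 95.74 = 6.26 dB.

6.3 dB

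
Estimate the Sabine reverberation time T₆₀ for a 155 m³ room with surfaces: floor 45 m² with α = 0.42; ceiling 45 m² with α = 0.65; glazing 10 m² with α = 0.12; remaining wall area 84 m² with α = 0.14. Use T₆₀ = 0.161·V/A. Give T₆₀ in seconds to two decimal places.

0.41 s

A = Σ Sᵢαᵢ = 45·0.42 + 45·0.65 + 10·0.12 + 84·0.14 = 61.11 m².
T₆₀ = 0.161·V/A = 0.161·155/61.11 = 0.408 s.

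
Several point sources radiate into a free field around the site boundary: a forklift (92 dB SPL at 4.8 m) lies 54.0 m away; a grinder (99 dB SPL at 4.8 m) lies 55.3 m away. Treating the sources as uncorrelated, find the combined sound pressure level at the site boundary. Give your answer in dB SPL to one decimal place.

First find each source's level at the receiver (point-source: −20·log₁₀(r/r_ref)), then combine on an intensity basis.
forklift: 92 − 20·log₁₀(54.0/4.8) = 92 − 21.02 = 70.98 dB SPL.
grinder: 99 − 20·log₁₀(55.3/4.8) = 99 − 21.23 = 77.77 dB SPL.
Σ 10^(L/10) = 7.237e+07 → L_total = 10·log₁₀(7.237e+07) = 78.60 dB SPL.

78.6 dB SPL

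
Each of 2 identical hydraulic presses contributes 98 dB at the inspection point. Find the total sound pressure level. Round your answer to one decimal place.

101.0 dB

N identical incoherent sources raise the level by 10·log₁₀ N.
L_total = 98 + 10·log₁₀(2) = 98 + 3.010 = 101.01 dB.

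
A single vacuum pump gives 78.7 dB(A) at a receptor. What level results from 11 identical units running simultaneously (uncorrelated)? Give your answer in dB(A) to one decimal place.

89.1 dB(A)

With 11 equal, uncorrelated contributions the intensity is 11× that of one unit, giving a rise of 10·log₁₀ 11.
L_total = 78.7 + 10·log₁₀(11) = 78.7 + 10.414 = 89.11 dB(A).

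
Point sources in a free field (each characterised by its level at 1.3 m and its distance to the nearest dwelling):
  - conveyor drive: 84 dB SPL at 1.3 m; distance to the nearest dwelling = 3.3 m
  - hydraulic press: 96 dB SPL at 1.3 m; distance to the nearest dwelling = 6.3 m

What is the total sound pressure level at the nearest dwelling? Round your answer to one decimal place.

83.2 dB SPL

First find each source's level at the receiver (point-source: −20·log₁₀(r/r_ref)), then combine on an intensity basis.
conveyor drive: 84 − 20·log₁₀(3.3/1.3) = 84 − 8.09 = 75.91 dB SPL.
hydraulic press: 96 − 20·log₁₀(6.3/1.3) = 96 − 13.71 = 82.29 dB SPL.
Σ 10^(L/10) = 2.085e+08 → L_total = 10·log₁₀(2.085e+08) = 83.19 dB SPL.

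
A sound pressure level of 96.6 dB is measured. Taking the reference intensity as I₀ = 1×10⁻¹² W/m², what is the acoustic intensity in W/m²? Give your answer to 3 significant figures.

0.00457 W/m²

L = 10·log₁₀(I/I₀) ⇒ I = I₀·10^(L/10) = 10⁻¹² × 10^9.66.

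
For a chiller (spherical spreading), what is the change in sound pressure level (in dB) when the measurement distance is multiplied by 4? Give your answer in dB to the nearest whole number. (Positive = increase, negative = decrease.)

With spherical spreading the level changes by −20·log₁₀(r₂/r₁).
ΔL = −20·log₁₀(4) = -12.04 dB.

-12 dB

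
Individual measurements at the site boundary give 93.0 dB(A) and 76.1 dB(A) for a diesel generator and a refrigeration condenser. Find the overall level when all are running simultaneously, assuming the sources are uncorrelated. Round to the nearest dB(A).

For uncorrelated sources the intensities add, so convert each level to linear form, sum, and take 10·log₁₀ of the total.
Σ 10^(L/10) = 10^(93.0/10) + 10^(76.1/10) = 2.036e+09.
L_total = 10·log₁₀(2.036e+09) = 93.09 dB(A).

93 dB(A)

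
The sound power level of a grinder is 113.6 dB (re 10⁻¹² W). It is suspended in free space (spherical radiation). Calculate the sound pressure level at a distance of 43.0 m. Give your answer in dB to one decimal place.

L_p = L_w − 10·log₁₀(4π·r²) with r = 43.0 m.
4π·r² = 2.324e+04 m², 10·log₁₀ of that is 43.661 dB.
L_p = 113.6 − 43.661 = 69.94 dB.

69.9 dB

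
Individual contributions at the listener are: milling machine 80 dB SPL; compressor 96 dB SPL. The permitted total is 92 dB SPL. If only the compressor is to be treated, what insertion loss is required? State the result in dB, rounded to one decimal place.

The untreated sources together contribute 10^(80/10) = 1.000e+08, i.e. 80.00 dB SPL.
To meet 92 dB SPL overall, the treated compressor may contribute at most 10^(92/10) − 1.000e+08 = 1.485e+09, i.e. 91.72 dB SPL.
So the compressor must be reduced from 96 to 91.72 dB SPL: IL = 4.28 dB.

4.3 dB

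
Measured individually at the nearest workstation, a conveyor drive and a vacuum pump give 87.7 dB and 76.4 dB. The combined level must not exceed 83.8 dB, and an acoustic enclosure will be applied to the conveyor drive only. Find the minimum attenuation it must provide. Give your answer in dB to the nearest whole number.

The untreated sources together contribute 10^(76.4/10) = 4.365e+07, i.e. 76.40 dB.
The limit corresponds to 10^(83.8/10) = 2.399e+08; subtracting the fixed part leaves 1.962e+08 for the conveyor drive, i.e. 82.93 dB.
So the conveyor drive must be reduced from 87.7 to 82.93 dB: IL = 4.77 dB.

5 dB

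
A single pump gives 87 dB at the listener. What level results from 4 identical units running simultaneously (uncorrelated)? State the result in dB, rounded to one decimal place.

N identical incoherent sources raise the level by 10·log₁₀ N.
L_total = 87 + 10·log₁₀(4) = 87 + 6.021 = 93.02 dB.

93.0 dB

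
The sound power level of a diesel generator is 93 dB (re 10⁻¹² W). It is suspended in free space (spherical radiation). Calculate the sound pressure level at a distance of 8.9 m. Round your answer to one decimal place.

63.0 dB

Free-field spherical radiation: L_p = L_w − 10·log₁₀(4π·r²), r = 8.9 m.
4π·r² = 995.4 m², 10·log₁₀ of that is 29.980 dB.
L_p = 93 − 29.980 = 63.02 dB.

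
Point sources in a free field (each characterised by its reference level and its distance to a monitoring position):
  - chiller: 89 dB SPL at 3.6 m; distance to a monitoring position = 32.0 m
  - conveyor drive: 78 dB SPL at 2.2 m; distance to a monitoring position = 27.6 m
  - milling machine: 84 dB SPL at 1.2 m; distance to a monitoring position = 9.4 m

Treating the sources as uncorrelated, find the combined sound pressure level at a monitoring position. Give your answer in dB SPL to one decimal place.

Apply inverse-square spreading to bring every level to the receiver, then sum 10^(L/10).
chiller: 89 − 20·log₁₀(32.0/3.6) = 89 − 18.98 = 70.02 dB SPL.
conveyor drive: 78 − 20·log₁₀(27.6/2.2) = 78 − 21.97 = 56.03 dB SPL.
milling machine: 84 − 20·log₁₀(9.4/1.2) = 84 − 17.88 = 66.12 dB SPL.
Σ 10^(L/10) = 1.455e+07 → L_total = 10·log₁₀(1.455e+07) = 71.63 dB SPL.

71.6 dB SPL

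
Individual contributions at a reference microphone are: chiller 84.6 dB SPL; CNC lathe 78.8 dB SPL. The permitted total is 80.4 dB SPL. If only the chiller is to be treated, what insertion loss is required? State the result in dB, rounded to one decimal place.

The untreated sources together contribute 10^(78.8/10) = 7.586e+07, i.e. 78.80 dB SPL.
To meet 80.4 dB SPL overall, the treated chiller may contribute at most 10^(80.4/10) − 7.586e+07 = 3.379e+07, i.e. 75.29 dB SPL.
So the chiller must be reduced from 84.6 to 75.29 dB SPL: IL = 9.31 dB.

9.3 dB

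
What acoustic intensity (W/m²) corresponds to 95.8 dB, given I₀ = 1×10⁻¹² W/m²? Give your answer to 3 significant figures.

0.00380 W/m²

I/I₀ = 10^(95.8/10) = 3.802e+09, so I = 3.802e+09 × 10⁻¹² W/m².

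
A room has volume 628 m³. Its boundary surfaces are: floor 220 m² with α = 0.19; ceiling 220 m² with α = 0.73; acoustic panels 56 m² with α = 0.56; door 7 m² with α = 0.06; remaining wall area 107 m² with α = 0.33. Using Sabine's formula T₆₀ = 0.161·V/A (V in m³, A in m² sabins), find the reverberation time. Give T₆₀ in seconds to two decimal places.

Total absorption A = 220·0.19 + 220·0.73 + 56·0.56 + 7·0.06 + 107·0.33 = 269.49 m² sabins.
T₆₀ = 0.161 × 628 / 269.49 = 0.375 s.

0.38 s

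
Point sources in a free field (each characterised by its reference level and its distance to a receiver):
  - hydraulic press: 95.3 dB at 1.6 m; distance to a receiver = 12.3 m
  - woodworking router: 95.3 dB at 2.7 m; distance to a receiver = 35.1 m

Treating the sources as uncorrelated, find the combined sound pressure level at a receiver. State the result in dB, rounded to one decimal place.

First find each source's level at the receiver (point-source: −20·log₁₀(r/r_ref)), then combine on an intensity basis.
hydraulic press: 95.3 − 20·log₁₀(12.3/1.6) = 95.3 − 17.72 = 77.58 dB.
woodworking router: 95.3 − 20·log₁₀(35.1/2.7) = 95.3 − 22.28 = 73.02 dB.
Σ 10^(L/10) = 7.739e+07 → L_total = 10·log₁₀(7.739e+07) = 78.89 dB.

78.9 dB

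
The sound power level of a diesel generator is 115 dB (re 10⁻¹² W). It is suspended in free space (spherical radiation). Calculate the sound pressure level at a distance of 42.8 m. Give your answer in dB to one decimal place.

L_p = L_w − 10·log₁₀(4π·r²) with r = 42.8 m.
4π·r² = 2.302e+04 m², 10·log₁₀ of that is 43.621 dB.
L_p = 115 − 43.621 = 71.38 dB.

71.4 dB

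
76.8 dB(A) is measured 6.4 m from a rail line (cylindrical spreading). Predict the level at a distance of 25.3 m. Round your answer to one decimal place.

For a line source, L₂ = L₁ − 10·log₁₀(r₂/r₁).
L₂ = 76.8 − 10·log₁₀(25.3/6.4) = 76.8 − 5.969 = 70.83 dB(A).

70.8 dB(A)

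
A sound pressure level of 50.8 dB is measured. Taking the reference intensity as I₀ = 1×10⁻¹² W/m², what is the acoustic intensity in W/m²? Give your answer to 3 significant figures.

1.20e-07 W/m²

I = I₀·10^(L/10) = 10⁻¹² × 10^(50.8/10) = 10^(-6.920).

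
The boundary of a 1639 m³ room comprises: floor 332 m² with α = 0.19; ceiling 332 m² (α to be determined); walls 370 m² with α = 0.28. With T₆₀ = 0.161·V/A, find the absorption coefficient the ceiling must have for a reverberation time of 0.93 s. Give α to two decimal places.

0.35

From T₆₀ = 0.161·V/A, the target T₆₀ = 0.93 s needs A = 0.161·1639/0.93 = 283.74 m².
Absorption from the other surfaces = 332·0.19 + 370·0.28 = 166.68 m², so the ceiling must supply 117.06 m² over 332 m².
α = 117.06/332 = 0.353.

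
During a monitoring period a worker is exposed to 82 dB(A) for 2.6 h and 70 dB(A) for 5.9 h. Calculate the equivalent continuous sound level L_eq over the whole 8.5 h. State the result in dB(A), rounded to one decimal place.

Weight each interval's intensity by its duration and average over T = 8.5 h:
Σ tᵢ·10^(Lᵢ/10) = 2.6·10^(82/10) + 5.9·10^(70/10) = 4.711e+08.
L_eq = 10·log₁₀(4.711e+08/8.5) = 77.44 dB(A).

77.4 dB(A)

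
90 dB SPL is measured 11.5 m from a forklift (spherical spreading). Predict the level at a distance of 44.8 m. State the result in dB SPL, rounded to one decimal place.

Point-source attenuation: ΔL = 20·log₁₀(r₂/r₁) = 20·log₁₀(44.8/11.5) = 11.812 dB.
L₂ = 90 − 20·log₁₀(44.8/11.5) = 90 − 11.812 = 78.19 dB SPL.

78.2 dB SPL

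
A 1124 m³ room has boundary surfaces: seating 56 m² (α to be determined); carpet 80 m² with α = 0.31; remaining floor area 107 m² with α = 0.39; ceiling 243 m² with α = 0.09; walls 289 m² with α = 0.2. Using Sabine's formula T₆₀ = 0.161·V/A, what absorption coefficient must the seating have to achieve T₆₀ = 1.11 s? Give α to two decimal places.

Required total absorption A = 0.161·1124/1.11 = 163.03 m².
Absorption from the other surfaces = 80·0.31 + 107·0.39 + 243·0.09 + 289·0.2 = 146.20 m², so the seating must supply 16.83 m² over 56 m².
α = 16.83/56 = 0.301.

0.30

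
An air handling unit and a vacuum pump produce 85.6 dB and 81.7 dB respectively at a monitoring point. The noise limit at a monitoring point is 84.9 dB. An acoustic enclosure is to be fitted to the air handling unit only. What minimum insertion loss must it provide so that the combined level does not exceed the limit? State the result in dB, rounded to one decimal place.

3.5 dB

Fixed contribution from the other source: Σ 10^(L/10) = 10^(81.7/10) = 1.479e+08 (81.70 dB).
To meet 84.9 dB overall, the treated air handling unit may contribute at most 10^(84.9/10) − 1.479e+08 = 1.611e+08, i.e. 82.07 dB.
Required insertion loss = 85.6 − 82.07 = 3.53 dB.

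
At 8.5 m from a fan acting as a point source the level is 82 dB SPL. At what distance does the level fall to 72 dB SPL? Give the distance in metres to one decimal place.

26.9 m

Point-source spreading drops the level by 20·log₁₀(r₂/r₁); inverting, r₂/r₁ = 10^(ΔL/20).
r₂ = 8.5·10^((82−72)/20) = 8.5·10^(10.0/20) = 26.88 m.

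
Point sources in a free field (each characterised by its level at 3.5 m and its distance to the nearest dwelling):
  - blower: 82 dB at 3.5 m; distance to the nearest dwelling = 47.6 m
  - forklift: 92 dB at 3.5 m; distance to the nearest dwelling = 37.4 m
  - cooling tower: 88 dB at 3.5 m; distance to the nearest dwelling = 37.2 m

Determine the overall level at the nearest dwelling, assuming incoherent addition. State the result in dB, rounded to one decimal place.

73.1 dB

Propagate each source to the receiver with L = L_ref − 20·log₁₀(r/r_ref), then add intensities.
blower: 82 − 20·log₁₀(47.6/3.5) = 82 − 22.67 = 59.33 dB.
forklift: 92 − 20·log₁₀(37.4/3.5) = 92 − 20.58 = 71.42 dB.
cooling tower: 88 − 20·log₁₀(37.2/3.5) = 88 − 20.53 = 67.47 dB.
Σ 10^(L/10) = 2.032e+07 → L_total = 10·log₁₀(2.032e+07) = 73.08 dB.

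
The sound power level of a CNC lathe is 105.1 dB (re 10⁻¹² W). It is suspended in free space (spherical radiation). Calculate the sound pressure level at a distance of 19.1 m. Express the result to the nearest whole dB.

Free-field spherical radiation: L_p = L_w − 10·log₁₀(4π·r²), r = 19.1 m.
4π·r² = 4584 m², 10·log₁₀ of that is 36.613 dB.
L_p = 105.1 − 36.613 = 68.49 dB.

68 dB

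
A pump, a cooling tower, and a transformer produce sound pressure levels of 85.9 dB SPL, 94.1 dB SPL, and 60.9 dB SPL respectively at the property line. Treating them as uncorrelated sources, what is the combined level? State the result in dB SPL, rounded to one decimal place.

For uncorrelated sources the intensities add, so convert each level to linear form, sum, and take 10·log₁₀ of the total.
Σ 10^(L/10) = 10^(85.9/10) + 10^(94.1/10) + 10^(60.9/10) = 2.961e+09.
L_total = 10·log₁₀(2.961e+09) = 94.71 dB SPL.

94.7 dB SPL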